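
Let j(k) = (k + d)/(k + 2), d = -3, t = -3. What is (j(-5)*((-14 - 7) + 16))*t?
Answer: 40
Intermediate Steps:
j(k) = (-3 + k)/(2 + k) (j(k) = (k - 3)/(k + 2) = (-3 + k)/(2 + k))
(j(-5)*((-14 - 7) + 16))*t = (((-3 - 5)/(2 - 5))*((-14 - 7) + 16))*(-3) = ((-8/(-3))*(-21 + 16))*(-3) = (-1/3*(-8)*(-5))*(-3) = ((8/3)*(-5))*(-3) = -40/3*(-3) = 40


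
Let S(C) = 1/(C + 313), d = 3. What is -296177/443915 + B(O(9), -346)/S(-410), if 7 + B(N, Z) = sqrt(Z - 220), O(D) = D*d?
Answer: 301122108/443915 - 97*I*sqrt(566) ≈ 678.33 - 2307.7*I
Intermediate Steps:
O(D) = 3*D (O(D) = D*3 = 3*D)
S(C) = 1/(313 + C)
B(N, Z) = -7 + sqrt(-220 + Z) (B(N, Z) = -7 + sqrt(Z - 220) = -7 + sqrt(-220 + Z))
-296177/443915 + B(O(9), -346)/S(-410) = -296177/443915 + (-7 + sqrt(-220 - 346))/(1/(313 - 410)) = -296177*1/443915 + (-7 + sqrt(-566))/(1/(-97)) = -296177/443915 + (-7 + I*sqrt(566))/(-1/97) = -296177/443915 + (-7 + I*sqrt(566))*(-97) = -296177/443915 + (679 - 97*I*sqrt(566)) = 301122108/443915 - 97*I*sqrt(566)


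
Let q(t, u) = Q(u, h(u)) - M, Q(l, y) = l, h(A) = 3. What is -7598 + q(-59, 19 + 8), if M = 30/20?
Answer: -15145/2 ≈ -7572.5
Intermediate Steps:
M = 3/2 (M = 30*(1/20) = 3/2 ≈ 1.5000)
q(t, u) = -3/2 + u (q(t, u) = u - 1*3/2 = u - 3/2 = -3/2 + u)
-7598 + q(-59, 19 + 8) = -7598 + (-3/2 + (19 + 8)) = -7598 + (-3/2 + 27) = -7598 + 51/2 = -15145/2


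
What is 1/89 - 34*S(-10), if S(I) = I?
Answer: 30261/89 ≈ 340.01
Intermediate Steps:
1/89 - 34*S(-10) = 1/89 - 34*(-10) = 1/89 + 340 = 30261/89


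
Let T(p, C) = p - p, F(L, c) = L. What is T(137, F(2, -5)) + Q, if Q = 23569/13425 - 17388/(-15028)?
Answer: 146907208/50437725 ≈ 2.9126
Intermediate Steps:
T(p, C) = 0
Q = 146907208/50437725 (Q = 23569*(1/13425) - 17388*(-1/15028) = 23569/13425 + 4347/3757 = 146907208/50437725 ≈ 2.9126)
T(137, F(2, -5)) + Q = 0 + 146907208/50437725 = 146907208/50437725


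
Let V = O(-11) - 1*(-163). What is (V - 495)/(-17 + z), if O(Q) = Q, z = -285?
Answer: 343/302 ≈ 1.1358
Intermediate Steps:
V = 152 (V = -11 - 1*(-163) = -11 + 163 = 152)
(V - 495)/(-17 + z) = (152 - 495)/(-17 - 285) = -343/(-302) = -343*(-1/302) = 343/302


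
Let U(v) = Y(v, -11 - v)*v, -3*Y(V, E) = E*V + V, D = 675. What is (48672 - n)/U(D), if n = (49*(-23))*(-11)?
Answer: 1451/4161375 ≈ 0.00034868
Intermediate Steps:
n = 12397 (n = -1127*(-11) = 12397)
Y(V, E) = -V/3 - E*V/3 (Y(V, E) = -(E*V + V)/3 = -(V + E*V)/3 = -V/3 - E*V/3)
U(v) = -v²*(-10 - v)/3 (U(v) = (-v*(1 + (-11 - v))/3)*v = (-v*(-10 - v)/3)*v = -v²*(-10 - v)/3)
(48672 - n)/U(D) = (48672 - 1*12397)/(((⅓)*675²*(10 + 675))) = (48672 - 12397)/(((⅓)*455625*685)) = 36275/104034375 = 36275*(1/104034375) = 1451/4161375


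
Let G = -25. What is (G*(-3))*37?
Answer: 2775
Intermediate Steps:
(G*(-3))*37 = -25*(-3)*37 = 75*37 = 2775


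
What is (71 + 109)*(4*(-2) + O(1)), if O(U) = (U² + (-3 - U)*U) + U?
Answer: -1800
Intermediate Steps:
O(U) = U + U² + U*(-3 - U) (O(U) = (U² + U*(-3 - U)) + U = U + U² + U*(-3 - U))
(71 + 109)*(4*(-2) + O(1)) = (71 + 109)*(4*(-2) - 2*1) = 180*(-8 - 2) = 180*(-10) = -1800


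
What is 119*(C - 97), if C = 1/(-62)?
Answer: -715785/62 ≈ -11545.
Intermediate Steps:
C = -1/62 ≈ -0.016129
119*(C - 97) = 119*(-1/62 - 97) = 119*(-6015/62) = -715785/62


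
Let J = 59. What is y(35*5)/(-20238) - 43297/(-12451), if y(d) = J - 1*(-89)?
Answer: 437200969/125991669 ≈ 3.4701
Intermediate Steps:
y(d) = 148 (y(d) = 59 - 1*(-89) = 59 + 89 = 148)
y(35*5)/(-20238) - 43297/(-12451) = 148/(-20238) - 43297/(-12451) = 148*(-1/20238) - 43297*(-1/12451) = -74/10119 + 43297/12451 = 437200969/125991669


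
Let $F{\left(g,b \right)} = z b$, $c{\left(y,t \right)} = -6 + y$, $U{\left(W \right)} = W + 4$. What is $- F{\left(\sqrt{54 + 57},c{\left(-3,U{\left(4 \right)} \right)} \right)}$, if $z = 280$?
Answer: $2520$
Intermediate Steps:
$U{\left(W \right)} = 4 + W$
$F{\left(g,b \right)} = 280 b$
$- F{\left(\sqrt{54 + 57},c{\left(-3,U{\left(4 \right)} \right)} \right)} = - 280 \left(-6 - 3\right) = - 280 \left(-9\right) = \left(-1\right) \left(-2520\right) = 2520$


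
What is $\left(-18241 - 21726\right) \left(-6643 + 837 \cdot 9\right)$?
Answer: $-35570630$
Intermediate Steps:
$\left(-18241 - 21726\right) \left(-6643 + 837 \cdot 9\right) = - 39967 \left(-6643 + 7533\right) = \left(-39967\right) 890 = -35570630$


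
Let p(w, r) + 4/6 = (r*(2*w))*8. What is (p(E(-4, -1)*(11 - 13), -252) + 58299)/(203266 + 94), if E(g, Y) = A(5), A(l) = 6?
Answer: 320047/610080 ≈ 0.52460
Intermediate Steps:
E(g, Y) = 6
p(w, r) = -2/3 + 16*r*w (p(w, r) = -2/3 + (r*(2*w))*8 = -2/3 + (2*r*w)*8 = -2/3 + 16*r*w)
(p(E(-4, -1)*(11 - 13), -252) + 58299)/(203266 + 94) = ((-2/3 + 16*(-252)*(6*(11 - 13))) + 58299)/(203266 + 94) = ((-2/3 + 16*(-252)*(6*(-2))) + 58299)/203360 = ((-2/3 + 16*(-252)*(-12)) + 58299)*(1/203360) = ((-2/3 + 48384) + 58299)*(1/203360) = (145150/3 + 58299)*(1/203360) = (320047/3)*(1/203360) = 320047/610080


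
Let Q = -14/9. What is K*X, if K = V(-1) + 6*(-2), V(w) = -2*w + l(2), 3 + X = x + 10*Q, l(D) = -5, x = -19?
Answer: 1690/3 ≈ 563.33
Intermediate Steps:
Q = -14/9 (Q = -14*⅑ = -14/9 ≈ -1.5556)
X = -338/9 (X = -3 + (-19 + 10*(-14/9)) = -3 + (-19 - 140/9) = -3 - 311/9 = -338/9 ≈ -37.556)
V(w) = -5 - 2*w (V(w) = -2*w - 5 = -5 - 2*w)
K = -15 (K = (-5 - 2*(-1)) + 6*(-2) = (-5 + 2) - 12 = -3 - 12 = -15)
K*X = -15*(-338/9) = 1690/3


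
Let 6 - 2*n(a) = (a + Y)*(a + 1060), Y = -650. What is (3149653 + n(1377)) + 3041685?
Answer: 10610983/2 ≈ 5.3055e+6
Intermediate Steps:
n(a) = 3 - (-650 + a)*(1060 + a)/2 (n(a) = 3 - (a - 650)*(a + 1060)/2 = 3 - (-650 + a)*(1060 + a)/2)
(3149653 + n(1377)) + 3041685 = (3149653 + (344503 - 205*1377 - 1/2*1377**2)) + 3041685 = (3149653 + (344503 - 282285 - 1/2*1896129)) + 3041685 = (3149653 + (344503 - 282285 - 1896129/2)) + 3041685 = (3149653 - 1771693/2) + 3041685 = 4527613/2 + 3041685 = 10610983/2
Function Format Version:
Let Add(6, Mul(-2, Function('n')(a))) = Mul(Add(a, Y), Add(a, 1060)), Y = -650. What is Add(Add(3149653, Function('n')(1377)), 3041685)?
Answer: Rational(10610983, 2) ≈ 5.3055e+6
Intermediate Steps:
Function('n')(a) = Add(3, Mul(Rational(-1, 2), Add(-650, a), Add(1060, a))) (Function('n')(a) = Add(3, Mul(Rational(-1, 2), Mul(Add(a, -650), Add(a, 1060)))) = Add(3, Mul(Rational(-1, 2), Mul(Add(-650, a), Add(1060, a)))) = Add(3, Mul(Rational(-1, 2), Add(-650, a), Add(1060, a))))
Add(Add(3149653, Function('n')(1377)), 3041685) = Add(Add(3149653, Add(344503, Mul(-205, 1377), Mul(Rational(-1, 2), Pow(1377, 2)))), 3041685) = Add(Add(3149653, Add(344503, -282285, Mul(Rational(-1, 2), 1896129))), 3041685) = Add(Add(3149653, Add(344503, -282285, Rational(-1896129, 2))), 3041685) = Add(Add(3149653, Rational(-1771693, 2)), 3041685) = Add(Rational(4527613, 2), 3041685) = Rational(10610983, 2)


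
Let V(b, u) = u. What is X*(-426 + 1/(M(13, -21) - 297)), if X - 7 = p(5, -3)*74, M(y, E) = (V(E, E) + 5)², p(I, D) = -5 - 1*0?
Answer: 6340521/41 ≈ 1.5465e+5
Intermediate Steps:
p(I, D) = -5 (p(I, D) = -5 + 0 = -5)
M(y, E) = (5 + E)² (M(y, E) = (E + 5)² = (5 + E)²)
X = -363 (X = 7 - 5*74 = 7 - 370 = -363)
X*(-426 + 1/(M(13, -21) - 297)) = -363*(-426 + 1/((5 - 21)² - 297)) = -363*(-426 + 1/((-16)² - 297)) = -363*(-426 + 1/(256 - 297)) = -363*(-426 + 1/(-41)) = -363*(-426 - 1/41) = -363*(-17467/41) = 6340521/41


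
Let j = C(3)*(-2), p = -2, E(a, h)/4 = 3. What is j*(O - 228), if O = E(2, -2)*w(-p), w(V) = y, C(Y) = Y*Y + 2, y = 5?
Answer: 3696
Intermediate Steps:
E(a, h) = 12 (E(a, h) = 4*3 = 12)
C(Y) = 2 + Y² (C(Y) = Y² + 2 = 2 + Y²)
w(V) = 5
j = -22 (j = (2 + 3²)*(-2) = (2 + 9)*(-2) = 11*(-2) = -22)
O = 60 (O = 12*5 = 60)
j*(O - 228) = -22*(60 - 228) = -22*(-168) = 3696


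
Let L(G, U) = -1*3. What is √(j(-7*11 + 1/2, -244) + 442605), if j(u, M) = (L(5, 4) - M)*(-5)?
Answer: 10*√4414 ≈ 664.38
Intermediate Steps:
L(G, U) = -3
j(u, M) = 15 + 5*M (j(u, M) = (-3 - M)*(-5) = 15 + 5*M)
√(j(-7*11 + 1/2, -244) + 442605) = √((15 + 5*(-244)) + 442605) = √((15 - 1220) + 442605) = √(-1205 + 442605) = √441400 = 10*√4414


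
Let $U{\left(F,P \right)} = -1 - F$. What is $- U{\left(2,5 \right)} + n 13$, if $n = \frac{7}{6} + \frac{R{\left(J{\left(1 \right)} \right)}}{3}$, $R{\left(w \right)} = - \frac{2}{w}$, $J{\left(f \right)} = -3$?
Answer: $\frac{379}{18} \approx 21.056$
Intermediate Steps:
$n = \frac{25}{18}$ ($n = \frac{7}{6} + \frac{\left(-2\right) \frac{1}{-3}}{3} = 7 \cdot \frac{1}{6} + \left(-2\right) \left(- \frac{1}{3}\right) \frac{1}{3} = \frac{7}{6} + \frac{2}{3} \cdot \frac{1}{3} = \frac{7}{6} + \frac{2}{9} = \frac{25}{18} \approx 1.3889$)
$- U{\left(2,5 \right)} + n 13 = - (-1 - 2) + \frac{25}{18} \cdot 13 = - (-1 - 2) + \frac{325}{18} = \left(-1\right) \left(-3\right) + \frac{325}{18} = 3 + \frac{325}{18} = \frac{379}{18}$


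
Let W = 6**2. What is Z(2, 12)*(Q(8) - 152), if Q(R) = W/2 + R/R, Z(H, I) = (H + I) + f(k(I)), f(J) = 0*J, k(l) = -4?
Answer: -1862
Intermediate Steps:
f(J) = 0
W = 36
Z(H, I) = H + I (Z(H, I) = (H + I) + 0 = H + I)
Q(R) = 19 (Q(R) = 36/2 + R/R = 36*(1/2) + 1 = 18 + 1 = 19)
Z(2, 12)*(Q(8) - 152) = (2 + 12)*(19 - 152) = 14*(-133) = -1862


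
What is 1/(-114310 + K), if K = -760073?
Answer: -1/874383 ≈ -1.1437e-6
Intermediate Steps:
1/(-114310 + K) = 1/(-114310 - 760073) = 1/(-874383) = -1/874383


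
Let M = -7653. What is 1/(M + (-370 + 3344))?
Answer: -1/4679 ≈ -0.00021372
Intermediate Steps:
1/(M + (-370 + 3344)) = 1/(-7653 + (-370 + 3344)) = 1/(-7653 + 2974) = 1/(-4679) = -1/4679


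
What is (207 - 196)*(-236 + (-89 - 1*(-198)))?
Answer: -1397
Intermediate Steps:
(207 - 196)*(-236 + (-89 - 1*(-198))) = 11*(-236 + (-89 + 198)) = 11*(-236 + 109) = 11*(-127) = -1397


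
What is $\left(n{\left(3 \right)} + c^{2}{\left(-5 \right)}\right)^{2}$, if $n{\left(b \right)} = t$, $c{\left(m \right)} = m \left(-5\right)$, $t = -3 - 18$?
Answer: $364816$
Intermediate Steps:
$t = -21$ ($t = -3 - 18 = -21$)
$c{\left(m \right)} = - 5 m$
$n{\left(b \right)} = -21$
$\left(n{\left(3 \right)} + c^{2}{\left(-5 \right)}\right)^{2} = \left(-21 + \left(\left(-5\right) \left(-5\right)\right)^{2}\right)^{2} = \left(-21 + 25^{2}\right)^{2} = \left(-21 + 625\right)^{2} = 604^{2} = 364816$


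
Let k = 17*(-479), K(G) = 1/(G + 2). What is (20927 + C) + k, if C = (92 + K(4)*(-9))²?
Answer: 83897/4 ≈ 20974.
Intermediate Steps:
K(G) = 1/(2 + G)
C = 32761/4 (C = (92 - 9/(2 + 4))² = (92 - 9/6)² = (92 + (⅙)*(-9))² = (92 - 3/2)² = (181/2)² = 32761/4 ≈ 8190.3)
k = -8143
(20927 + C) + k = (20927 + 32761/4) - 8143 = 116469/4 - 8143 = 83897/4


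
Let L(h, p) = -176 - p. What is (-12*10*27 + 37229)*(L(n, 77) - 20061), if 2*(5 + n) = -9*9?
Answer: -690452546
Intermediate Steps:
n = -91/2 (n = -5 + (-9*9)/2 = -5 + (½)*(-81) = -5 - 81/2 = -91/2 ≈ -45.500)
(-12*10*27 + 37229)*(L(n, 77) - 20061) = (-12*10*27 + 37229)*((-176 - 1*77) - 20061) = (-120*27 + 37229)*((-176 - 77) - 20061) = (-3240 + 37229)*(-253 - 20061) = 33989*(-20314) = -690452546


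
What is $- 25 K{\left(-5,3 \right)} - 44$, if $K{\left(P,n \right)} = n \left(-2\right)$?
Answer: $106$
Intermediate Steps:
$K{\left(P,n \right)} = - 2 n$
$- 25 K{\left(-5,3 \right)} - 44 = - 25 \left(\left(-2\right) 3\right) - 44 = \left(-25\right) \left(-6\right) - 44 = 150 - 44 = 106$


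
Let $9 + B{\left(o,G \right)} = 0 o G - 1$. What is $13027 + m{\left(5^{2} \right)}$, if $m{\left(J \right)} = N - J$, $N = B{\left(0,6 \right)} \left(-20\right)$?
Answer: $13202$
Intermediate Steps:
$B{\left(o,G \right)} = -10$ ($B{\left(o,G \right)} = -9 + \left(0 o G - 1\right) = -9 - \left(1 + 0 G\right) = -9 + \left(0 - 1\right) = -9 - 1 = -10$)
$N = 200$ ($N = \left(-10\right) \left(-20\right) = 200$)
$m{\left(J \right)} = 200 - J$
$13027 + m{\left(5^{2} \right)} = 13027 + \left(200 - 5^{2}\right) = 13027 + \left(200 - 25\right) = 13027 + 175 = 13202$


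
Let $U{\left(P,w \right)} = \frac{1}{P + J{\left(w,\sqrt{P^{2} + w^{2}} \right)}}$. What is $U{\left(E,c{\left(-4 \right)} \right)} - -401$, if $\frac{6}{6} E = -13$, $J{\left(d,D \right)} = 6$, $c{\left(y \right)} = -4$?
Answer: $\frac{2806}{7} \approx 400.86$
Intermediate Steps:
$E = -13$
$U{\left(P,w \right)} = \frac{1}{6 + P}$ ($U{\left(P,w \right)} = \frac{1}{P + 6} = \frac{1}{6 + P}$)
$U{\left(E,c{\left(-4 \right)} \right)} - -401 = \frac{1}{6 - 13} - -401 = \frac{1}{-7} + 401 = - \frac{1}{7} + 401 = \frac{2806}{7}$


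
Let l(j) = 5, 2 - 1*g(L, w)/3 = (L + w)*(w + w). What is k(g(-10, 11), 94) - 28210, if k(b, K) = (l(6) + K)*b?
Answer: -34150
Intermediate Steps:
g(L, w) = 6 - 6*w*(L + w) (g(L, w) = 6 - 3*(L + w)*(w + w) = 6 - 3*(L + w)*2*w = 6 - 6*w*(L + w))
k(b, K) = b*(5 + K) (k(b, K) = (5 + K)*b = b*(5 + K))
k(g(-10, 11), 94) - 28210 = (6 - 6*11² - 6*(-10)*11)*(5 + 94) - 28210 = (6 - 6*121 + 660)*99 - 28210 = (6 - 726 + 660)*99 - 28210 = -60*99 - 28210 = -5940 - 28210 = -34150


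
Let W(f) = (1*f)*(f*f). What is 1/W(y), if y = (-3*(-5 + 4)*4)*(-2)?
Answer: -1/13824 ≈ -7.2338e-5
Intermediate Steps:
y = -24 (y = (-3*(-1)*4)*(-2) = (3*4)*(-2) = 12*(-2) = -24)
W(f) = f³ (W(f) = f*f² = f³)
1/W(y) = 1/((-24)³) = 1/(-13824) = -1/13824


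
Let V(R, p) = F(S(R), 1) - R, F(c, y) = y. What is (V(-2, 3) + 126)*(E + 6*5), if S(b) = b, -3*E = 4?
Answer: 3698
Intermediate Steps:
E = -4/3 (E = -1/3*4 = -4/3 ≈ -1.3333)
V(R, p) = 1 - R
(V(-2, 3) + 126)*(E + 6*5) = ((1 - 1*(-2)) + 126)*(-4/3 + 6*5) = ((1 + 2) + 126)*(-4/3 + 30) = (3 + 126)*(86/3) = 129*(86/3) = 3698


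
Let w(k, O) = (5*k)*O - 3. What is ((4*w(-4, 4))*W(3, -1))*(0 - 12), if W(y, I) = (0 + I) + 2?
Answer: 3984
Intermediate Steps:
W(y, I) = 2 + I (W(y, I) = I + 2 = 2 + I)
w(k, O) = -3 + 5*O*k (w(k, O) = 5*O*k - 3 = -3 + 5*O*k)
((4*w(-4, 4))*W(3, -1))*(0 - 12) = ((4*(-3 + 5*4*(-4)))*(2 - 1))*(0 - 12) = ((4*(-3 - 80))*1)*(-12) = ((4*(-83))*1)*(-12) = -332*1*(-12) = -332*(-12) = 3984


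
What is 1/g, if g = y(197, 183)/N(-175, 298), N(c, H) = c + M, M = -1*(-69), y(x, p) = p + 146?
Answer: -106/329 ≈ -0.32219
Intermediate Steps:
y(x, p) = 146 + p
M = 69
N(c, H) = 69 + c (N(c, H) = c + 69 = 69 + c)
g = -329/106 (g = (146 + 183)/(69 - 175) = 329/(-106) = 329*(-1/106) = -329/106 ≈ -3.1038)
1/g = 1/(-329/106) = -106/329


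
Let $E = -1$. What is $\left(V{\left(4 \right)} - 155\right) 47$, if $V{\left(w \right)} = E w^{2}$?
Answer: $-8037$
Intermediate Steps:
$V{\left(w \right)} = - w^{2}$
$\left(V{\left(4 \right)} - 155\right) 47 = \left(- 4^{2} - 155\right) 47 = \left(\left(-1\right) 16 - 155\right) 47 = \left(-16 - 155\right) 47 = \left(-171\right) 47 = -8037$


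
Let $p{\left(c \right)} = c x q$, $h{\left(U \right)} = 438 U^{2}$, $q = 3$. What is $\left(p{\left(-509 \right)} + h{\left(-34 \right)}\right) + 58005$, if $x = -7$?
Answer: $575022$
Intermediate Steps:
$p{\left(c \right)} = - 21 c$ ($p{\left(c \right)} = c \left(-7\right) 3 = - 7 c 3 = - 21 c$)
$\left(p{\left(-509 \right)} + h{\left(-34 \right)}\right) + 58005 = \left(\left(-21\right) \left(-509\right) + 438 \left(-34\right)^{2}\right) + 58005 = \left(10689 + 438 \cdot 1156\right) + 58005 = \left(10689 + 506328\right) + 58005 = 517017 + 58005 = 575022$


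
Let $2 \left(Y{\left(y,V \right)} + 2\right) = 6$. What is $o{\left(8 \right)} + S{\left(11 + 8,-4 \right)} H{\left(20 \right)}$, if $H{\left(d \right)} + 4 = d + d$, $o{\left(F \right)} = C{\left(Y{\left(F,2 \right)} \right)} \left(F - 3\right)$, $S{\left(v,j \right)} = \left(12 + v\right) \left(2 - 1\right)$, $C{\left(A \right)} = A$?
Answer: $1121$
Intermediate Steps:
$Y{\left(y,V \right)} = 1$ ($Y{\left(y,V \right)} = -2 + \frac{1}{2} \cdot 6 = -2 + 3 = 1$)
$S{\left(v,j \right)} = 12 + v$ ($S{\left(v,j \right)} = \left(12 + v\right) 1 = 12 + v$)
$o{\left(F \right)} = -3 + F$ ($o{\left(F \right)} = 1 \left(F - 3\right) = 1 \left(-3 + F\right) = -3 + F$)
$H{\left(d \right)} = -4 + 2 d$ ($H{\left(d \right)} = -4 + \left(d + d\right) = -4 + 2 d$)
$o{\left(8 \right)} + S{\left(11 + 8,-4 \right)} H{\left(20 \right)} = \left(-3 + 8\right) + \left(12 + \left(11 + 8\right)\right) \left(-4 + 2 \cdot 20\right) = 5 + \left(12 + 19\right) \left(-4 + 40\right) = 5 + 31 \cdot 36 = 5 + 1116 = 1121$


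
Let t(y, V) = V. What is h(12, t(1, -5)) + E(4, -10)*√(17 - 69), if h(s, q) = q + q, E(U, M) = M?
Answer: -10 - 20*I*√13 ≈ -10.0 - 72.111*I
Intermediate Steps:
h(s, q) = 2*q
h(12, t(1, -5)) + E(4, -10)*√(17 - 69) = 2*(-5) - 10*√(17 - 69) = -10 - 20*I*√13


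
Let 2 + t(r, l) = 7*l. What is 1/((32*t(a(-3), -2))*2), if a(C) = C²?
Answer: -1/1024 ≈ -0.00097656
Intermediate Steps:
t(r, l) = -2 + 7*l
1/((32*t(a(-3), -2))*2) = 1/((32*(-2 + 7*(-2)))*2) = 1/((32*(-2 - 14))*2) = 1/((32*(-16))*2) = 1/(-512*2) = 1/(-1024) = -1/1024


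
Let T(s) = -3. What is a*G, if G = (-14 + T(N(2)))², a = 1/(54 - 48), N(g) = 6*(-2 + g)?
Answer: 289/6 ≈ 48.167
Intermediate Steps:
N(g) = -12 + 6*g
a = ⅙ (a = 1/6 = ⅙ ≈ 0.16667)
G = 289 (G = (-14 - 3)² = (-17)² = 289)
a*G = (⅙)*289 = 289/6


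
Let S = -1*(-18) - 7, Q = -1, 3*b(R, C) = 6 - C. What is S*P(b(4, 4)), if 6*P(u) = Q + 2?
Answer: 11/6 ≈ 1.8333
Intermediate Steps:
b(R, C) = 2 - C/3 (b(R, C) = (6 - C)/3 = 2 - C/3)
P(u) = 1/6 (P(u) = (-1 + 2)/6 = (1/6)*1 = 1/6)
S = 11 (S = 18 - 7 = 11)
S*P(b(4, 4)) = 11*(1/6) = 11/6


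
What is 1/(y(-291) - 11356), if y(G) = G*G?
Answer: 1/73325 ≈ 1.3638e-5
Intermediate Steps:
y(G) = G²
1/(y(-291) - 11356) = 1/((-291)² - 11356) = 1/(84681 - 11356) = 1/73325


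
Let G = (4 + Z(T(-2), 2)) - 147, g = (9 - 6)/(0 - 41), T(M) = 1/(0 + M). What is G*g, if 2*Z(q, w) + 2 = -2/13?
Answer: 5619/533 ≈ 10.542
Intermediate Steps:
T(M) = 1/M
Z(q, w) = -14/13 (Z(q, w) = -1 + (-2/13)/2 = -1 + (-2*1/13)/2 = -1 + (½)*(-2/13) = -1 - 1/13 = -14/13)
g = -3/41 (g = 3/(-41) = 3*(-1/41) = -3/41 ≈ -0.073171)
G = -1873/13 (G = (4 - 14/13) - 147 = 38/13 - 147 = -1873/13 ≈ -144.08)
G*g = -1873/13*(-3/41) = 5619/533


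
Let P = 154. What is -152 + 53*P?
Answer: 8010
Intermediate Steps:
-152 + 53*P = -152 + 53*154 = -152 + 8162 = 8010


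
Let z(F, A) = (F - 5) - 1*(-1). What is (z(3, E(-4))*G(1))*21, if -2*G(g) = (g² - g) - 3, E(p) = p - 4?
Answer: -63/2 ≈ -31.500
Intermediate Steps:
E(p) = -4 + p
G(g) = 3/2 + g/2 - g²/2 (G(g) = -((g² - g) - 3)/2 = -(-3 + g² - g)/2 = 3/2 + g/2 - g²/2)
z(F, A) = -4 + F (z(F, A) = (-5 + F) + 1 = -4 + F)
(z(3, E(-4))*G(1))*21 = ((-4 + 3)*(3/2 + (½)*1 - ½*1²))*21 = -(3/2 + ½ - ½*1)*21 = -(3/2 + ½ - ½)*21 = -1*3/2*21 = -3/2*21 = -63/2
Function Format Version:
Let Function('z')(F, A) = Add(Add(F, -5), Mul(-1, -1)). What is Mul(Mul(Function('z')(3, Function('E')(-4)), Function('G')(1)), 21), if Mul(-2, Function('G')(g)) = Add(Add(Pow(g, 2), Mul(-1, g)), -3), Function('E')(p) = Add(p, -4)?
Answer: Rational(-63, 2) ≈ -31.500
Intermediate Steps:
Function('E')(p) = Add(-4, p)
Function('G')(g) = Add(Rational(3, 2), Mul(Rational(1, 2), g), Mul(Rational(-1, 2), Pow(g, 2))) (Function('G')(g) = Mul(Rational(-1, 2), Add(Add(Pow(g, 2), Mul(-1, g)), -3)) = Mul(Rational(-1, 2), Add(-3, Pow(g, 2), Mul(-1, g))) = Add(Rational(3, 2), Mul(Rational(1, 2), g), Mul(Rational(-1, 2), Pow(g, 2))))
Function('z')(F, A) = Add(-4, F) (Function('z')(F, A) = Add(Add(-5, F), 1) = Add(-4, F))
Mul(Mul(Function('z')(3, Function('E')(-4)), Function('G')(1)), 21) = Mul(Mul(Add(-4, 3), Add(Rational(3, 2), Mul(Rational(1, 2), 1), Mul(Rational(-1, 2), Pow(1, 2)))), 21) = Mul(Mul(-1, Add(Rational(3, 2), Rational(1, 2), Mul(Rational(-1, 2), 1))), 21) = Mul(Mul(-1, Add(Rational(3, 2), Rational(1, 2), Rational(-1, 2))), 21) = Mul(Mul(-1, Rational(3, 2)), 21) = Mul(Rational(-3, 2), 21) = Rational(-63, 2)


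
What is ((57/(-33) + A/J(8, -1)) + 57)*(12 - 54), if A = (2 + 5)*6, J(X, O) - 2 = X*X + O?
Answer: -1679244/715 ≈ -2348.6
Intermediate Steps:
J(X, O) = 2 + O + X**2 (J(X, O) = 2 + (X*X + O) = 2 + (X**2 + O) = 2 + (O + X**2) = 2 + O + X**2)
A = 42 (A = 7*6 = 42)
((57/(-33) + A/J(8, -1)) + 57)*(12 - 54) = ((57/(-33) + 42/(2 - 1 + 8**2)) + 57)*(12 - 54) = ((57*(-1/33) + 42/(2 - 1 + 64)) + 57)*(-42) = ((-19/11 + 42/65) + 57)*(-42) = (-773/715 + 57)*(-42) = (39982/715)*(-42) = -1679244/715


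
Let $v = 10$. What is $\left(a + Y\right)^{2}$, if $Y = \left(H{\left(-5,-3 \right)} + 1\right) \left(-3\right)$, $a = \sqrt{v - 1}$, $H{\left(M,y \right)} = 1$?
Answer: $9$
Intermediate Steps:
$a = 3$ ($a = \sqrt{10 - 1} = \sqrt{9} = 3$)
$Y = -6$ ($Y = \left(1 + 1\right) \left(-3\right) = 2 \left(-3\right) = -6$)
$\left(a + Y\right)^{2} = \left(3 - 6\right)^{2} = \left(-3\right)^{2} = 9$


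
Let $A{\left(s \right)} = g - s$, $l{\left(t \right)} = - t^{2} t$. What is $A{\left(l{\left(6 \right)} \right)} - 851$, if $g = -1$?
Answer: $-636$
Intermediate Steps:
$l{\left(t \right)} = - t^{3}$
$A{\left(s \right)} = -1 - s$
$A{\left(l{\left(6 \right)} \right)} - 851 = \left(-1 - - 6^{3}\right) - 851 = \left(-1 - \left(-1\right) 216\right) - 851 = \left(-1 - -216\right) - 851 = \left(-1 + 216\right) - 851 = 215 - 851 = -636$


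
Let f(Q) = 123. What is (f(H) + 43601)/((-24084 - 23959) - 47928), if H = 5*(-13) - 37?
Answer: -43724/95971 ≈ -0.45560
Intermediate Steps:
H = -102 (H = -65 - 37 = -102)
(f(H) + 43601)/((-24084 - 23959) - 47928) = (123 + 43601)/((-24084 - 23959) - 47928) = 43724/(-48043 - 47928) = 43724/(-95971) = 43724*(-1/95971) = -43724/95971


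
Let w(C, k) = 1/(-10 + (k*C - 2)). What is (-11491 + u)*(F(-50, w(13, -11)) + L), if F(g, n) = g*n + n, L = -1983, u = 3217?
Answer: 2542732584/155 ≈ 1.6405e+7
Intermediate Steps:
w(C, k) = 1/(-12 + C*k) (w(C, k) = 1/(-10 + (C*k - 2)) = 1/(-10 + (-2 + C*k)) = 1/(-12 + C*k))
F(g, n) = n + g*n
(-11491 + u)*(F(-50, w(13, -11)) + L) = (-11491 + 3217)*((1 - 50)/(-12 + 13*(-11)) - 1983) = -8274*(-49/(-12 - 143) - 1983) = -8274*(-49/(-155) - 1983) = -8274*(-1/155*(-49) - 1983) = -8274*(49/155 - 1983) = -8274*(-307316/155) = 2542732584/155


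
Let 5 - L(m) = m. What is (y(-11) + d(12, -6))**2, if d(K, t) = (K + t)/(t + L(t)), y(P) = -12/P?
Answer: 15876/3025 ≈ 5.2483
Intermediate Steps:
L(m) = 5 - m
d(K, t) = K/5 + t/5 (d(K, t) = (K + t)/(t + (5 - t)) = (K + t)/5 = (K + t)*(1/5) = K/5 + t/5)
(y(-11) + d(12, -6))**2 = (-12/(-11) + ((1/5)*12 + (1/5)*(-6)))**2 = (-12*(-1/11) + (12/5 - 6/5))**2 = (12/11 + 6/5)**2 = (126/55)**2 = 15876/3025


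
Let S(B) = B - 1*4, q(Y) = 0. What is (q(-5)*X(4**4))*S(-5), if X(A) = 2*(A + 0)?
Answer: 0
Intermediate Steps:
S(B) = -4 + B (S(B) = B - 4 = -4 + B)
X(A) = 2*A
(q(-5)*X(4**4))*S(-5) = (0*(2*4**4))*(-4 - 5) = (0*(2*256))*(-9) = (0*512)*(-9) = 0*(-9) = 0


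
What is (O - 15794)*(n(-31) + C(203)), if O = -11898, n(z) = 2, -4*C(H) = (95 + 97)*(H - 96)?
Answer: 142170728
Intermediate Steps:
C(H) = 4608 - 48*H (C(H) = -(95 + 97)*(H - 96)/4 = -48*(-96 + H) = -(-18432 + 192*H)/4 = 4608 - 48*H)
(O - 15794)*(n(-31) + C(203)) = (-11898 - 15794)*(2 + (4608 - 48*203)) = -27692*(2 + (4608 - 9744)) = -27692*(2 - 5136) = -27692*(-5134) = 142170728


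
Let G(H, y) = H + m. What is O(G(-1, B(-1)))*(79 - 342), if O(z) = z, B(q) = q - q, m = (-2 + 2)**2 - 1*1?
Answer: 526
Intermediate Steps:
m = -1 (m = 0**2 - 1 = 0 - 1 = -1)
B(q) = 0
G(H, y) = -1 + H (G(H, y) = H - 1 = -1 + H)
O(G(-1, B(-1)))*(79 - 342) = (-1 - 1)*(79 - 342) = -2*(-263) = 526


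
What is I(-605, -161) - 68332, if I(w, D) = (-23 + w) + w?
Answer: -69565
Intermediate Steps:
I(w, D) = -23 + 2*w
I(-605, -161) - 68332 = (-23 + 2*(-605)) - 68332 = (-23 - 1210) - 68332 = -1233 - 68332 = -69565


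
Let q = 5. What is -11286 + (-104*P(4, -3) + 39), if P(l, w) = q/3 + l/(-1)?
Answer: -33013/3 ≈ -11004.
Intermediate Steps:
P(l, w) = 5/3 - l (P(l, w) = 5/3 + l/(-1) = 5*(⅓) + l*(-1) = 5/3 - l)
-11286 + (-104*P(4, -3) + 39) = -11286 + (-104*(5/3 - 1*4) + 39) = -11286 + (-104*(5/3 - 4) + 39) = -11286 + (-104*(-7/3) + 39) = -11286 + (728/3 + 39) = -11286 + 845/3 = -33013/3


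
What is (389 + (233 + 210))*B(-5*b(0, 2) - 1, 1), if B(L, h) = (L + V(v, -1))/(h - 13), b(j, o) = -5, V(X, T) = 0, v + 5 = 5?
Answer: -1664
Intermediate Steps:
v = 0 (v = -5 + 5 = 0)
B(L, h) = L/(-13 + h) (B(L, h) = (L + 0)/(h - 13) = L/(-13 + h))
(389 + (233 + 210))*B(-5*b(0, 2) - 1, 1) = (389 + (233 + 210))*((-5*(-5) - 1)/(-13 + 1)) = (389 + 443)*((25 - 1)/(-12)) = 832*(24*(-1/12)) = 832*(-2) = -1664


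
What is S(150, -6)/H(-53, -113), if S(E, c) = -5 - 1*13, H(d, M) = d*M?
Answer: -18/5989 ≈ -0.0030055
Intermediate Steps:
H(d, M) = M*d
S(E, c) = -18 (S(E, c) = -5 - 13 = -18)
S(150, -6)/H(-53, -113) = -18/((-113*(-53))) = -18/5989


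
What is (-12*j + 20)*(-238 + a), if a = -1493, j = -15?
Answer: -346200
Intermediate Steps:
(-12*j + 20)*(-238 + a) = (-12*(-15) + 20)*(-238 - 1493) = (180 + 20)*(-1731) = 200*(-1731) = -346200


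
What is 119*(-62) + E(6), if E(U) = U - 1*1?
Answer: -7373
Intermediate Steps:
E(U) = -1 + U (E(U) = U - 1 = -1 + U)
119*(-62) + E(6) = 119*(-62) + (-1 + 6) = -7378 + 5 = -7373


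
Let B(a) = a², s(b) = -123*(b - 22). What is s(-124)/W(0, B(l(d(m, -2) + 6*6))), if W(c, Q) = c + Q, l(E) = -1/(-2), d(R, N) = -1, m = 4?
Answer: 71832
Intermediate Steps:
l(E) = ½ (l(E) = -1*(-½) = ½)
s(b) = 2706 - 123*b (s(b) = -123*(-22 + b) = 2706 - 123*b)
W(c, Q) = Q + c
s(-124)/W(0, B(l(d(m, -2) + 6*6))) = (2706 - 123*(-124))/((½)² + 0) = (2706 + 15252)/(¼ + 0) = 17958/(¼) = 17958*4 = 71832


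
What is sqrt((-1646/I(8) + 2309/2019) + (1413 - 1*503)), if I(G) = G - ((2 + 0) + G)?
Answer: 2*sqrt(1767248871)/2019 ≈ 41.643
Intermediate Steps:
I(G) = -2 (I(G) = G - (2 + G) = G + (-2 - G) = -2)
sqrt((-1646/I(8) + 2309/2019) + (1413 - 1*503)) = sqrt((-1646/(-2) + 2309/2019) + (1413 - 1*503)) = sqrt((-1646*(-1/2) + 2309*(1/2019)) + (1413 - 503)) = sqrt((823 + 2309/2019) + 910) = sqrt(1663946/2019 + 910) = sqrt(3501236/2019) = 2*sqrt(1767248871)/2019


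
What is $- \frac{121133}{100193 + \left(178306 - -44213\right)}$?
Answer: $- \frac{4177}{11128} \approx -0.37536$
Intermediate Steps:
$- \frac{121133}{100193 + \left(178306 - -44213\right)} = - \frac{121133}{100193 + \left(178306 + 44213\right)} = - \frac{121133}{100193 + 222519} = - \frac{121133}{322712} = \left(-121133\right) \frac{1}{322712} = - \frac{4177}{11128}$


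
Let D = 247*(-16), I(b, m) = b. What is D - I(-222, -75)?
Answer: -3730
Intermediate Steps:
D = -3952
D - I(-222, -75) = -3952 - 1*(-222) = -3952 + 222 = -3730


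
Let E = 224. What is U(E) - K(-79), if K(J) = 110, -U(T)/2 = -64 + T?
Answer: -430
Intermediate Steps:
U(T) = 128 - 2*T (U(T) = -2*(-64 + T) = 128 - 2*T)
U(E) - K(-79) = (128 - 2*224) - 1*110 = (128 - 448) - 110 = -320 - 110 = -430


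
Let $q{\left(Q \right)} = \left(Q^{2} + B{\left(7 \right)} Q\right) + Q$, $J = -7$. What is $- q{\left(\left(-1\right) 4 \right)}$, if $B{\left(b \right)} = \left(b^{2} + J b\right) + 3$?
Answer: $0$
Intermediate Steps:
$B{\left(b \right)} = 3 + b^{2} - 7 b$ ($B{\left(b \right)} = \left(b^{2} - 7 b\right) + 3 = 3 + b^{2} - 7 b$)
$q{\left(Q \right)} = Q^{2} + 4 Q$ ($q{\left(Q \right)} = \left(Q^{2} + \left(3 + 7^{2} - 49\right) Q\right) + Q = \left(Q^{2} + \left(3 + 49 - 49\right) Q\right) + Q = \left(Q^{2} + 3 Q\right) + Q = Q^{2} + 4 Q$)
$- q{\left(\left(-1\right) 4 \right)} = - \left(-1\right) 4 \left(4 - 4\right) = - \left(-4\right) \left(4 - 4\right) = - \left(-4\right) 0 = \left(-1\right) 0 = 0$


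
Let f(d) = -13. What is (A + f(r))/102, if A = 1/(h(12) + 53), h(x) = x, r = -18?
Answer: -422/3315 ≈ -0.12730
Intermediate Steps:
A = 1/65 (A = 1/(12 + 53) = 1/65 ≈ 0.015385)
(A + f(r))/102 = (1/65 - 13)/102 = (1/102)*(-844/65) = -422/3315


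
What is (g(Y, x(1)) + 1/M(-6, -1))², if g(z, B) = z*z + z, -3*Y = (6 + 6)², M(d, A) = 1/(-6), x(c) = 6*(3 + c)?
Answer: 5062500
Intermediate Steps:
x(c) = 18 + 6*c
M(d, A) = -⅙
Y = -48 (Y = -(6 + 6)²/3 = -⅓*12² = -⅓*144 = -48)
g(z, B) = z + z² (g(z, B) = z² + z = z + z²)
(g(Y, x(1)) + 1/M(-6, -1))² = (-48*(1 - 48) + 1/(-⅙))² = (-48*(-47) - 6)² = (2256 - 6)² = 2250² = 5062500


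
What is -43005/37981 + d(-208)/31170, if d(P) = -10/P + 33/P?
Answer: -278817770363/246244496160 ≈ -1.1323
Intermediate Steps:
d(P) = 23/P
-43005/37981 + d(-208)/31170 = -43005/37981 + (23/(-208))/31170 = -43005*1/37981 + (23*(-1/208))*(1/31170) = -43005/37981 - 23/208*1/31170 = -43005/37981 - 23/6483360 = -278817770363/246244496160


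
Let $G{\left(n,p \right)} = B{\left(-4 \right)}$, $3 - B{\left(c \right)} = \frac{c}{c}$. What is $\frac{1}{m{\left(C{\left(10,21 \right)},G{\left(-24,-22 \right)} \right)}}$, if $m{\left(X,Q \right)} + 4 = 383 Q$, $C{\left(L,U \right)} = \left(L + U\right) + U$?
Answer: $\frac{1}{762} \approx 0.0013123$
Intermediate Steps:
$B{\left(c \right)} = 2$ ($B{\left(c \right)} = 3 - \frac{c}{c} = 3 - 1 = 2$)
$G{\left(n,p \right)} = 2$
$C{\left(L,U \right)} = L + 2 U$
$m{\left(X,Q \right)} = -4 + 383 Q$
$\frac{1}{m{\left(C{\left(10,21 \right)},G{\left(-24,-22 \right)} \right)}} = \frac{1}{-4 + 383 \cdot 2} = \frac{1}{-4 + 766} = \frac{1}{762}$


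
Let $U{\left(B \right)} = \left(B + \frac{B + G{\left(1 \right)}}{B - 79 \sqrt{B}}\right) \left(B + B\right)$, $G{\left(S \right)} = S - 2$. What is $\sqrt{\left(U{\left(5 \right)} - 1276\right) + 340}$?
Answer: $\frac{\sqrt{4390 - 69994 \sqrt{5}}}{\sqrt{-5 + 79 \sqrt{5}}} \approx 29.77 i$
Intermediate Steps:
$G{\left(S \right)} = -2 + S$ ($G{\left(S \right)} = S - 2 = -2 + S$)
$U{\left(B \right)} = 2 B \left(B + \frac{-1 + B}{B - 79 \sqrt{B}}\right)$ ($U{\left(B \right)} = \left(B + \frac{B + \left(-2 + 1\right)}{B - 79 \sqrt{B}}\right) \left(B + B\right) = \left(B + \frac{B - 1}{B - 79 \sqrt{B}}\right) 2 B = \left(B + \frac{-1 + B}{B - 79 \sqrt{B}}\right) 2 B = 2 B \left(B + \frac{-1 + B}{B - 79 \sqrt{B}}\right)$)
$\sqrt{\left(U{\left(5 \right)} - 1276\right) + 340} = \sqrt{\left(\frac{2 \left(5 - 5^{2} - 5^{3} + 79 \cdot 5^{\frac{5}{2}}\right)}{\left(-1\right) 5 + 79 \sqrt{5}} - 1276\right) + 340} = \sqrt{\left(\frac{2 \left(5 - 25 - 125 + 79 \cdot 25 \sqrt{5}\right)}{-5 + 79 \sqrt{5}} - 1276\right) + 340} = \sqrt{\left(\frac{2 \left(5 - 25 - 125 + 1975 \sqrt{5}\right)}{-5 + 79 \sqrt{5}} - 1276\right) + 340} = \sqrt{\left(\frac{2 \left(-145 + 1975 \sqrt{5}\right)}{-5 + 79 \sqrt{5}} - 1276\right) + 340} = \sqrt{\left(-1276 + \frac{2 \left(-145 + 1975 \sqrt{5}\right)}{-5 + 79 \sqrt{5}}\right) + 340} = \sqrt{-936 + \frac{2 \left(-145 + 1975 \sqrt{5}\right)}{-5 + 79 \sqrt{5}}}$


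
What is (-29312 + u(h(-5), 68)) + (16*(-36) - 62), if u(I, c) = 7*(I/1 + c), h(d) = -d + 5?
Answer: -29404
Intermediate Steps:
h(d) = 5 - d
u(I, c) = 7*I + 7*c (u(I, c) = 7*(I*1 + c) = 7*(I + c) = 7*I + 7*c)
(-29312 + u(h(-5), 68)) + (16*(-36) - 62) = (-29312 + (7*(5 - 1*(-5)) + 7*68)) + (16*(-36) - 62) = (-29312 + (7*(5 + 5) + 476)) + (-576 - 62) = (-29312 + (7*10 + 476)) - 638 = (-29312 + (70 + 476)) - 638 = (-29312 + 546) - 638 = -28766 - 638 = -29404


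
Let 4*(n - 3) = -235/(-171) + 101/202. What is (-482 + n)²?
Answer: 428541746161/1871424 ≈ 2.2899e+5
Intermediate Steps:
n = 4745/1368 (n = 3 + (-235/(-171) + 101/202)/4 = 3 + (-235*(-1/171) + 101*(1/202))/4 = 3 + (235/171 + ½)/4 = 3 + (¼)*(641/342) = 3 + 641/1368 = 4745/1368 ≈ 3.4686)
(-482 + n)² = (-482 + 4745/1368)² = (-654631/1368)² = 428541746161/1871424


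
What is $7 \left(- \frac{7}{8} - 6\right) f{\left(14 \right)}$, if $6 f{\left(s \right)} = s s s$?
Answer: $- \frac{132055}{6} \approx -22009.0$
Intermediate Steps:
$f{\left(s \right)} = \frac{s^{3}}{6}$ ($f{\left(s \right)} = \frac{s s s}{6} = \frac{s^{2} s}{6} = \frac{s^{3}}{6}$)
$7 \left(- \frac{7}{8} - 6\right) f{\left(14 \right)} = 7 \left(- \frac{7}{8} - 6\right) \frac{14^{3}}{6} = 7 \left(\left(-7\right) \frac{1}{8} - 6\right) \frac{1}{6} \cdot 2744 = 7 \left(- \frac{7}{8} - 6\right) \frac{1372}{3} = 7 \left(- \frac{55}{8}\right) \frac{1372}{3} = \left(- \frac{385}{8}\right) \frac{1372}{3} = - \frac{132055}{6}$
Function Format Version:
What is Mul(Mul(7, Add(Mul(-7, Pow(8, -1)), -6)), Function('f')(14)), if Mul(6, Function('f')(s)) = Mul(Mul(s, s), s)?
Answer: Rational(-132055, 6) ≈ -22009.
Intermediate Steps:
Function('f')(s) = Mul(Rational(1, 6), Pow(s, 3)) (Function('f')(s) = Mul(Rational(1, 6), Mul(Mul(s, s), s)) = Mul(Rational(1, 6), Mul(Pow(s, 2), s)) = Mul(Rational(1, 6), Pow(s, 3)))
Mul(Mul(7, Add(Mul(-7, Pow(8, -1)), -6)), Function('f')(14)) = Mul(Mul(7, Add(Mul(-7, Pow(8, -1)), -6)), Mul(Rational(1, 6), Pow(14, 3))) = Mul(Mul(7, Add(Mul(-7, Rational(1, 8)), -6)), Mul(Rational(1, 6), 2744)) = Mul(Mul(7, Add(Rational(-7, 8), -6)), Rational(1372, 3)) = Mul(Mul(7, Rational(-55, 8)), Rational(1372, 3)) = Mul(Rational(-385, 8), Rational(1372, 3)) = Rational(-132055, 6)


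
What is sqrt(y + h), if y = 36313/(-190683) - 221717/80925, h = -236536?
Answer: 2*I*sqrt(6953556337596639379219)/342911595 ≈ 486.35*I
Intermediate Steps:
y = -15072097412/5143673925 (y = 36313*(-1/190683) - 221717*1/80925 = -36313/190683 - 221717/80925 = -15072097412/5143673925 ≈ -2.9302)
sqrt(y + h) = sqrt(-15072097412/5143673925 - 236536) = sqrt(-1216679127621212/5143673925) = 2*I*sqrt(6953556337596639379219)/342911595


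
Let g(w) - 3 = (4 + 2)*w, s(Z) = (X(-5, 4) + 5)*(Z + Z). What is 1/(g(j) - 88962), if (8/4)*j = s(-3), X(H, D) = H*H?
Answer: -1/89499 ≈ -1.1173e-5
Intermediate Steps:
X(H, D) = H²
s(Z) = 60*Z (s(Z) = ((-5)² + 5)*(Z + Z) = (25 + 5)*(2*Z) = 30*(2*Z) = 60*Z)
j = -90 (j = (60*(-3))/2 = (½)*(-180) = -90)
g(w) = 3 + 6*w (g(w) = 3 + (4 + 2)*w = 3 + 6*w)
1/(g(j) - 88962) = 1/((3 + 6*(-90)) - 88962) = 1/((3 - 540) - 88962) = 1/(-537 - 88962) = 1/(-89499) = -1/89499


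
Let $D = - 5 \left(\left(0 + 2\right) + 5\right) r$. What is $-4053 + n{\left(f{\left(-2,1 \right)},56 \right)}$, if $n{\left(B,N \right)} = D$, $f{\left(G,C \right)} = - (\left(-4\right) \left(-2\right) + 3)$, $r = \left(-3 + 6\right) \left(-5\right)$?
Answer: $-3528$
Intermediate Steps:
$r = -15$ ($r = 3 \left(-5\right) = -15$)
$f{\left(G,C \right)} = -11$ ($f{\left(G,C \right)} = - (8 + 3) = \left(-1\right) 11 = -11$)
$D = 525$ ($D = - 5 \left(\left(0 + 2\right) + 5\right) \left(-15\right) = - 5 \left(2 + 5\right) \left(-15\right) = \left(-5\right) 7 \left(-15\right) = \left(-35\right) \left(-15\right) = 525$)
$n{\left(B,N \right)} = 525$
$-4053 + n{\left(f{\left(-2,1 \right)},56 \right)} = -4053 + 525 = -3528$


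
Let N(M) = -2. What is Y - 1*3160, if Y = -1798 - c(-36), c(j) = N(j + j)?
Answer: -4956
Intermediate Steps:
c(j) = -2
Y = -1796 (Y = -1798 - 1*(-2) = -1798 + 2 = -1796)
Y - 1*3160 = -1796 - 1*3160 = -1796 - 3160 = -4956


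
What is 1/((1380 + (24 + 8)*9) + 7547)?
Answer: 1/9215 ≈ 0.00010852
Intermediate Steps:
1/((1380 + (24 + 8)*9) + 7547) = 1/((1380 + 32*9) + 7547) = 1/((1380 + 288) + 7547) = 1/(1668 + 7547) = 1/9215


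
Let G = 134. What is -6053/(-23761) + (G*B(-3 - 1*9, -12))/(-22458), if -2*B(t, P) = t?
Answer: 19472405/88937423 ≈ 0.21895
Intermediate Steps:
B(t, P) = -t/2
-6053/(-23761) + (G*B(-3 - 1*9, -12))/(-22458) = -6053/(-23761) + (134*(-(-3 - 1*9)/2))/(-22458) = -6053*(-1/23761) + (134*(-(-3 - 9)/2))*(-1/22458) = 6053/23761 + (134*(-½*(-12)))*(-1/22458) = 6053/23761 + (134*6)*(-1/22458) = 6053/23761 + 804*(-1/22458) = 6053/23761 - 134/3743 = 19472405/88937423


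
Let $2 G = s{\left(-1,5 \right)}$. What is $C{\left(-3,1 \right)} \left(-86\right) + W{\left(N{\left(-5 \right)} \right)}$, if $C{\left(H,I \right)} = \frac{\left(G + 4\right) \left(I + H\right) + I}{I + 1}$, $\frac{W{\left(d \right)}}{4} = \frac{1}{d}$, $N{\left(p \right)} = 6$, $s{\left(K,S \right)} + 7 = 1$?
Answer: $\frac{131}{3} \approx 43.667$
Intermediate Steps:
$s{\left(K,S \right)} = -6$ ($s{\left(K,S \right)} = -7 + 1 = -6$)
$G = -3$ ($G = \frac{1}{2} \left(-6\right) = -3$)
$W{\left(d \right)} = \frac{4}{d}$
$C{\left(H,I \right)} = \frac{H + 2 I}{1 + I}$ ($C{\left(H,I \right)} = \frac{\left(-3 + 4\right) \left(I + H\right) + I}{I + 1} = \frac{1 \left(H + I\right) + I}{1 + I} = \frac{\left(H + I\right) + I}{1 + I} = \frac{H + 2 I}{1 + I}$)
$C{\left(-3,1 \right)} \left(-86\right) + W{\left(N{\left(-5 \right)} \right)} = \frac{-3 + 2 \cdot 1}{1 + 1} \left(-86\right) + \frac{4}{6} = \frac{-3 + 2}{2} \left(-86\right) + 4 \cdot \frac{1}{6} = \frac{1}{2} \left(-1\right) \left(-86\right) + \frac{2}{3} = \left(- \frac{1}{2}\right) \left(-86\right) + \frac{2}{3} = 43 + \frac{2}{3} = \frac{131}{3}$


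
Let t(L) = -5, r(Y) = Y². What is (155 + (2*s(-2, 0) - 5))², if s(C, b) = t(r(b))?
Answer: 19600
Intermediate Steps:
s(C, b) = -5
(155 + (2*s(-2, 0) - 5))² = (155 + (2*(-5) - 5))² = (155 + (-10 - 5))² = (155 - 15)² = 140² = 19600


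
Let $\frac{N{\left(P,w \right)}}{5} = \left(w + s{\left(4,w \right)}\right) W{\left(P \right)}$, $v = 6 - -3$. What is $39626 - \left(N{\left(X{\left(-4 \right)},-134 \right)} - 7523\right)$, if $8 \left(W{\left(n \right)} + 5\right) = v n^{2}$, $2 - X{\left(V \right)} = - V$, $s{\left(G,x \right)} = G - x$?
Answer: $47159$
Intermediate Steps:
$v = 9$ ($v = 6 + 3 = 9$)
$X{\left(V \right)} = 2 + V$ ($X{\left(V \right)} = 2 - - V = 2 + V$)
$W{\left(n \right)} = -5 + \frac{9 n^{2}}{8}$
$N{\left(P,w \right)} = -100 + \frac{45 P^{2}}{2}$ ($N{\left(P,w \right)} = 5 \left(w - \left(-4 + w\right)\right) \left(-5 + \frac{9 P^{2}}{8}\right) = 5 \cdot 4 \left(-5 + \frac{9 P^{2}}{8}\right) = 5 \left(-20 + \frac{9 P^{2}}{2}\right) = -100 + \frac{45 P^{2}}{2}$)
$39626 - \left(N{\left(X{\left(-4 \right)},-134 \right)} - 7523\right) = 39626 - \left(\left(-100 + \frac{45 \left(2 - 4\right)^{2}}{2}\right) - 7523\right) = 39626 - \left(\left(-100 + \frac{45 \left(-2\right)^{2}}{2}\right) - 7523\right) = 39626 - \left(\left(-100 + \frac{45}{2} \cdot 4\right) - 7523\right) = 39626 - \left(\left(-100 + 90\right) - 7523\right) = 39626 - \left(-10 - 7523\right) = 39626 - -7533 = 39626 + 7533 = 47159$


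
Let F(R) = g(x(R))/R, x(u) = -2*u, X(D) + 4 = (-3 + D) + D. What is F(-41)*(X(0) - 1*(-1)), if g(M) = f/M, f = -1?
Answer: -3/1681 ≈ -0.0017847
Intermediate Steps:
X(D) = -7 + 2*D (X(D) = -4 + ((-3 + D) + D) = -4 + (-3 + 2*D) = -7 + 2*D)
g(M) = -1/M
F(R) = 1/(2*R²) (F(R) = (-1/((-2*R)))/R = (-(-1)/(2*R))/R = (1/(2*R))/R = 1/(2*R²))
F(-41)*(X(0) - 1*(-1)) = ((½)/(-41)²)*((-7 + 2*0) - 1*(-1)) = ((½)*(1/1681))*((-7 + 0) + 1) = (-7 + 1)/3362 = (1/3362)*(-6) = -3/1681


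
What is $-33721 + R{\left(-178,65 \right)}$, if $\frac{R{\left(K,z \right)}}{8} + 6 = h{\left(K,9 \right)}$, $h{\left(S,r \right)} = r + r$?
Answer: $-33625$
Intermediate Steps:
$h{\left(S,r \right)} = 2 r$
$R{\left(K,z \right)} = 96$ ($R{\left(K,z \right)} = -48 + 8 \cdot 2 \cdot 9 = -48 + 8 \cdot 18 = -48 + 144 = 96$)
$-33721 + R{\left(-178,65 \right)} = -33721 + 96 = -33625$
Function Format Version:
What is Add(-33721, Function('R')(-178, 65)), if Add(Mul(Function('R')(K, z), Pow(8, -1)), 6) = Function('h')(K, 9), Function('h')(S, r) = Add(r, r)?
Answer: -33625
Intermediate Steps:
Function('h')(S, r) = Mul(2, r)
Function('R')(K, z) = 96 (Function('R')(K, z) = Add(-48, Mul(8, Mul(2, 9))) = Add(-48, Mul(8, 18)) = Add(-48, 144) = 96)
Add(-33721, Function('R')(-178, 65)) = Add(-33721, 96) = -33625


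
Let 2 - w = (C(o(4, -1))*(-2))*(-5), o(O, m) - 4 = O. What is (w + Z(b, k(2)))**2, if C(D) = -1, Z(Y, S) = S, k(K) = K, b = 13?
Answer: 196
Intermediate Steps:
o(O, m) = 4 + O
w = 12 (w = 2 - (-1*(-2))*(-5) = 2 - 2*(-5) = 2 - 1*(-10) = 2 + 10 = 12)
(w + Z(b, k(2)))**2 = (12 + 2)**2 = 14**2 = 196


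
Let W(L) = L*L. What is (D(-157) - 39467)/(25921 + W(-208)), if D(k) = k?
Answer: -39624/69185 ≈ -0.57273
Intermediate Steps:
W(L) = L²
(D(-157) - 39467)/(25921 + W(-208)) = (-157 - 39467)/(25921 + (-208)²) = -39624/(25921 + 43264) = -39624/69185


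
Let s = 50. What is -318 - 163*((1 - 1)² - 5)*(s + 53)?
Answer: 83627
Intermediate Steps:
-318 - 163*((1 - 1)² - 5)*(s + 53) = -318 - 163*((1 - 1)² - 5)*(50 + 53) = -318 - 163*(0² - 5)*103 = -318 - 163*(0 - 5)*103 = -318 - (-815)*103 = -318 - 163*(-515) = -318 + 83945 = 83627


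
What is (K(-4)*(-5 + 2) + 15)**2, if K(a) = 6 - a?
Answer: 225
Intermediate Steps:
(K(-4)*(-5 + 2) + 15)**2 = ((6 - 1*(-4))*(-5 + 2) + 15)**2 = ((6 + 4)*(-3) + 15)**2 = (10*(-3) + 15)**2 = (-30 + 15)**2 = (-15)**2 = 225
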